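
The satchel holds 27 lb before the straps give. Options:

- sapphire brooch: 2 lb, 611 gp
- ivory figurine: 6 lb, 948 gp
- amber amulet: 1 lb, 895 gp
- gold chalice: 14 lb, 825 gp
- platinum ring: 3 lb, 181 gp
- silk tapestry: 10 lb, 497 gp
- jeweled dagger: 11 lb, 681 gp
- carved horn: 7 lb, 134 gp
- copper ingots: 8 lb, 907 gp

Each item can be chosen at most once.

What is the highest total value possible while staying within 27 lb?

Density check — amber amulet 895.00, sapphire brooch 305.50, ivory figurine 158.00 are the best per lb.
A density-first pass picks sapphire brooch + ivory figurine + amber amulet + platinum ring + carved horn + copper ingots — 3676 at 27 lb.
Replace platinum ring and carved horn with silk tapestry: the trade gains 182 net, giving 3858 at 27 lb.
Next best is sapphire brooch + ivory figurine + amber amulet + platinum ring + carved horn + copper ingots at 3676 (27 lb) — short by 182.

3858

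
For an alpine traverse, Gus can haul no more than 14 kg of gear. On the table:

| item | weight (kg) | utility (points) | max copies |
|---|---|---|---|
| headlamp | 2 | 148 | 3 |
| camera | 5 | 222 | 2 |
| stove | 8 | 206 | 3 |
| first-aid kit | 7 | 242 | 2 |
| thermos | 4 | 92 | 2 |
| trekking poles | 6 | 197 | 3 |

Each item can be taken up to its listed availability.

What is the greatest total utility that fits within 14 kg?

The ratio heuristic lands on 3×headlamp + camera (666) but leaves 3 kg idle.
Dropping headlamp frees 2 kg; slotting in camera (5 kg) lifts the total to 740 at 14 kg.
Every other selection either busts 14 kg or exceeds an availability limit or fails to beat 740.

740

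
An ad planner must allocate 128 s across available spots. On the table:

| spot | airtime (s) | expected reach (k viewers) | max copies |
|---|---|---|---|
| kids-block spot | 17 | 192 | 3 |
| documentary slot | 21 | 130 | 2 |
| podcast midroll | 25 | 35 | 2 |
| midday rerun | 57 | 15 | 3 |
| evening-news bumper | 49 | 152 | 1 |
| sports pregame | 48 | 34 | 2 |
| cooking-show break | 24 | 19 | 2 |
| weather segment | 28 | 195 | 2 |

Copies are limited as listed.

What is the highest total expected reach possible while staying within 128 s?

Ranking by ratio (expected reach/s): kids-block spot 11.29, weather segment 6.96, documentary slot 6.19.
Taking 3×kids-block spot + documentary slot + 2×weather segment: 128 s used, 1096 in expected reach.
That's the maximum — no swap from here does better than 1096.

1096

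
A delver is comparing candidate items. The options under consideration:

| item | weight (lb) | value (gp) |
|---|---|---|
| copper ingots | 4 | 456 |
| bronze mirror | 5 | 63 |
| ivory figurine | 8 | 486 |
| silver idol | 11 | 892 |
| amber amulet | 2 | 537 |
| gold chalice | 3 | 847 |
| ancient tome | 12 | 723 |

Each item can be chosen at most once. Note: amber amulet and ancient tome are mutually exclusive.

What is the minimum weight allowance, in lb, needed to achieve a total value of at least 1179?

Minimise lb subject to total value ≥ 1179.
amber amulet + gold chalice: 1384 value at 5 lb.
Any bundle with less than 5 lb falls short of 1179.

5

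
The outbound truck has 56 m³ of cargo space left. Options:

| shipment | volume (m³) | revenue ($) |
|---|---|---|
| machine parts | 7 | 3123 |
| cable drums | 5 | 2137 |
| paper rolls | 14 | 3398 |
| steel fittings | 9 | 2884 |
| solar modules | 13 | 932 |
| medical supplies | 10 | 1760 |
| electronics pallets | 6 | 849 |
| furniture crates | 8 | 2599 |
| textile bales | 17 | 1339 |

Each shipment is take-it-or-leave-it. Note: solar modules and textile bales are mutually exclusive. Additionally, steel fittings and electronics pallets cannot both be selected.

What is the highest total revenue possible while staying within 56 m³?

15901

By revenue per m³: machine parts 446.14, cable drums 427.40, furniture crates 324.88 lead.
The ratio ordering already packs tightly: machine parts + cable drums + paper rolls + steel fittings + medical supplies + furniture crates, 53 m³, 15901.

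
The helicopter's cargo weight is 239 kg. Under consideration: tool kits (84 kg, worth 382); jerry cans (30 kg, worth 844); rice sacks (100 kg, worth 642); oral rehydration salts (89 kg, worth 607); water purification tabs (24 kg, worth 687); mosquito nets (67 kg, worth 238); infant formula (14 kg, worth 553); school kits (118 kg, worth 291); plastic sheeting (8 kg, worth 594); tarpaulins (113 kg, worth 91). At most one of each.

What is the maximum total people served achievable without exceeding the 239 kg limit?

Ranking by ratio (people served/kg): plastic sheeting 74.25, infant formula 39.50, water purification tabs 28.62, jerry cans 28.13.
Taking jerry cans + oral rehydration salts + water purification tabs + mosquito nets + infant formula + plastic sheeting: 232 kg used, 3523 in people served.
Every other selection either busts 239 kg or fails to beat 3523.

3523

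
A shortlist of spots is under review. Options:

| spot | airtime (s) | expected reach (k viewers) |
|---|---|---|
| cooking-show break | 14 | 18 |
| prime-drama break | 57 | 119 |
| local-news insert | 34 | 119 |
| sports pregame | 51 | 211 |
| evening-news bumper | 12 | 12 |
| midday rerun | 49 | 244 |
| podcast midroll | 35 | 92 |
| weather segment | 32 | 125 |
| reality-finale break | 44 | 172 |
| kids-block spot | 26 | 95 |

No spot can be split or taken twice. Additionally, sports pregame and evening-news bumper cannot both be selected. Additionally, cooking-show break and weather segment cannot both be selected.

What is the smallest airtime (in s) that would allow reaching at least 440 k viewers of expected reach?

100

Minimise s subject to total expected reach ≥ 440.
sports pregame + midday rerun: 455 expected reach at 100 s.
Below 100 s the best achievable stays under 440.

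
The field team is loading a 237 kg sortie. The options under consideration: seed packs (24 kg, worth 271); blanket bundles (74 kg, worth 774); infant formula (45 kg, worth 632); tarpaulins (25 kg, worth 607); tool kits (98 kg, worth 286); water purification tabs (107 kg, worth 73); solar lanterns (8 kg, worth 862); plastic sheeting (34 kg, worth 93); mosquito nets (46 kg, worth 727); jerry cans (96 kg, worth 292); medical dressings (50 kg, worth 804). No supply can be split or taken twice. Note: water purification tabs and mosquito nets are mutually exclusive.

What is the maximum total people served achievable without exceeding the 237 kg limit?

4045

Taking the top-ratio supplies first gives seed packs + infant formula + tarpaulins + solar lanterns + plastic sheeting + mosquito nets + medical dressings for 3996 (232 kg).
Replace infant formula and plastic sheeting with blanket bundles: the trade gains 49 net, giving 4045 at 227 kg.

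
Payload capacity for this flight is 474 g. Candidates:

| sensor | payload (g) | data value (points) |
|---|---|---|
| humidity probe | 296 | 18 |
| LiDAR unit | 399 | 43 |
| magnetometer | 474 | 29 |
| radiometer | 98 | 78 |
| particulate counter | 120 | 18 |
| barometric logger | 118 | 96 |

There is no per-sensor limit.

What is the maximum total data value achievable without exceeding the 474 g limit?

384

The ratio ordering already packs tightly: 4×barometric logger, 472 g, 384.
The spare 2 g is too small for any remaining sensor, and no exchange beats 384.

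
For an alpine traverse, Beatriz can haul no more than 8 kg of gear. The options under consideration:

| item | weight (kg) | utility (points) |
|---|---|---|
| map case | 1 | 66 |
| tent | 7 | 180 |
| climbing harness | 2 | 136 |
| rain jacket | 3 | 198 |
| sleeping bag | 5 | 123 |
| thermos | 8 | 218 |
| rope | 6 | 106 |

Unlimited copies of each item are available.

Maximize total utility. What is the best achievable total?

The ratio ordering already packs tightly: 4×climbing harness, 8 kg, 544.
Every other selection either busts 8 kg or fails to beat 544.

544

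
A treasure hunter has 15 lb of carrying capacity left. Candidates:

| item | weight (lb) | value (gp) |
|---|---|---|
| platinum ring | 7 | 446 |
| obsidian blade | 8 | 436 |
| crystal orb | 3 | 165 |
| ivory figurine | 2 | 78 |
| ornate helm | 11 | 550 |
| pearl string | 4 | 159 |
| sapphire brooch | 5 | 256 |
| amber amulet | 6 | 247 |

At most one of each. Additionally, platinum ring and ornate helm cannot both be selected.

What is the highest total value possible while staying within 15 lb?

882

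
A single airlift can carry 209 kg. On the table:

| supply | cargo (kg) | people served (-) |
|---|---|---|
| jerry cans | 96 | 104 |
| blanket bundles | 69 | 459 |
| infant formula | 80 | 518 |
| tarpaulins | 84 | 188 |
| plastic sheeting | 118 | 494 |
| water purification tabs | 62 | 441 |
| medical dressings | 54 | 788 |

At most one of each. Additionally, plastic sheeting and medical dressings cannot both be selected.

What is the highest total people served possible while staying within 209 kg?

1765

A density-first pass picks blanket bundles + water purification tabs + medical dressings — 1688 at 185 kg.
Replace water purification tabs with infant formula: the trade gains 77 net, giving 1765 at 203 kg.
Nothing else feasible within 209 kg beats 1765.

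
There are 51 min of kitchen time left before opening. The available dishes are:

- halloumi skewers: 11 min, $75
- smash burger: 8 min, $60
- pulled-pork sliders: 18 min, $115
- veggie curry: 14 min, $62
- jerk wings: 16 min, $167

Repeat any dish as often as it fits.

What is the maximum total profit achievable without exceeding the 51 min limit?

By profit per min: jerk wings 10.44, smash burger 7.50, halloumi skewers 6.82, pulled-pork sliders 6.39 lead.
Taking 3×jerk wings: 48 min used, 501 in profit.

501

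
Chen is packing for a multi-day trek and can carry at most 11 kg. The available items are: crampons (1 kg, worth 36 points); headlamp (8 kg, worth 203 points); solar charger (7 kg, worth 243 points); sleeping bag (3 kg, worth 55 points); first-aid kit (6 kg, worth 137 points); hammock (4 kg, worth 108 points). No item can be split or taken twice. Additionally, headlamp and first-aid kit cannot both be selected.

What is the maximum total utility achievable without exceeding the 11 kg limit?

A density-first pass picks crampons + solar charger + sleeping bag — 334 at 11 kg.
The 4 kg tied up in crampons and sleeping bag is better spent on hammock — total rises to 351 (11 kg).
Every other selection either busts 11 kg or breaks a pairing rule or fails to beat 351.

351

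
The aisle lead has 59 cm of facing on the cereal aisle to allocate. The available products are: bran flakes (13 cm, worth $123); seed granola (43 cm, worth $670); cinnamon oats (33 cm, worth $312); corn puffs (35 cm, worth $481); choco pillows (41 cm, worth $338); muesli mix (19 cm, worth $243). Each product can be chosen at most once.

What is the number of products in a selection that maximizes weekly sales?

2

Optimal total is 793.
bran flakes + seed granola hits 793 at 56 cm.
Any selection reaching 793 contains exactly 2 products.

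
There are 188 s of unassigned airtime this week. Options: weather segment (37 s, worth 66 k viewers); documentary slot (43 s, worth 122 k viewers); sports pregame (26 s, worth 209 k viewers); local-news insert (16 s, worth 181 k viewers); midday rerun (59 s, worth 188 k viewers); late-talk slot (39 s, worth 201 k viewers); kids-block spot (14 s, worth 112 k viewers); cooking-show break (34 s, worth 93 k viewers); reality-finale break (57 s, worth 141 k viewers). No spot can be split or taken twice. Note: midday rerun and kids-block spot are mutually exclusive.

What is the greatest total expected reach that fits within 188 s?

Best packing: sports pregame + local-news insert + late-talk slot + kids-block spot + cooking-show break + reality-finale break — 186 s, 937 total.
The closest alternative, documentary slot + sports pregame + local-news insert + late-talk slot + kids-block spot + cooking-show break, reaches only 918.

937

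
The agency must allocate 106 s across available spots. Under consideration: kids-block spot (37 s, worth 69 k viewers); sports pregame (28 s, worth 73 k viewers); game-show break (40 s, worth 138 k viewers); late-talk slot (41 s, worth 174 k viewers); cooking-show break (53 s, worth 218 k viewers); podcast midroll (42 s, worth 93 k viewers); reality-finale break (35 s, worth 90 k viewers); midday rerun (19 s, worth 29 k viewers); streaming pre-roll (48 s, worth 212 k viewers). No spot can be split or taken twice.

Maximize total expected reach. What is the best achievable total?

430

Ranking by ratio (expected reach/s): streaming pre-roll 4.42, late-talk slot 4.24, cooking-show break 4.11, game-show break 3.45.
The ratio heuristic lands on late-talk slot + streaming pre-roll (386) but leaves 17 s idle.
The 41 s tied up in late-talk slot is better spent on cooking-show break — total rises to 430 (101 s).
Runner-up late-talk slot + cooking-show break tops out at 392.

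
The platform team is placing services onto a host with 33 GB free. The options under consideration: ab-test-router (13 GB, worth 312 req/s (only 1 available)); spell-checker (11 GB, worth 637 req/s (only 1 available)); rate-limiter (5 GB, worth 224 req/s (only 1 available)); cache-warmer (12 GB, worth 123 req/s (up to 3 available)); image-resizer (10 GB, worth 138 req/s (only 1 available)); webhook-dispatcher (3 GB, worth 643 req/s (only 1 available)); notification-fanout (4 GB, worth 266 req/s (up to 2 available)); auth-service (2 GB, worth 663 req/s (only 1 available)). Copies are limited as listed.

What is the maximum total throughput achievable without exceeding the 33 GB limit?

2699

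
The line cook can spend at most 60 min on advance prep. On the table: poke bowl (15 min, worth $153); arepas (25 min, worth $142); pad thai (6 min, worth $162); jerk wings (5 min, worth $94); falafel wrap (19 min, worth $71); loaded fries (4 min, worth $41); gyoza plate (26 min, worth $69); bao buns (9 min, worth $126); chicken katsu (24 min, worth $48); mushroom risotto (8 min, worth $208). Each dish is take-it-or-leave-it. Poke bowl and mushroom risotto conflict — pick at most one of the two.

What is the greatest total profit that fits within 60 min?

By profit per min: pad thai 27.00, mushroom risotto 26.00, jerk wings 18.80 lead.
Arepas + pad thai + jerk wings + loaded fries + bao buns + mushroom risotto uses 57 of the 60 min and totals 773.

773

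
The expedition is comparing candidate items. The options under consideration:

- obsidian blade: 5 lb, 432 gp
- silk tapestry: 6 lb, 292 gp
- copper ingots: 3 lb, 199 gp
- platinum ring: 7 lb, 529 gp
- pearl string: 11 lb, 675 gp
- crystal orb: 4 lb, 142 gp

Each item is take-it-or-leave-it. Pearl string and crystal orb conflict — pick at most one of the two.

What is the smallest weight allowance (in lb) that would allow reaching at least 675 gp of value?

10

Need the lightest bundle worth ≥ 675.
Taking copper ingots + platinum ring gives 728 (≥ 675) for 10 lb.
No combination under 10 lb hits 675.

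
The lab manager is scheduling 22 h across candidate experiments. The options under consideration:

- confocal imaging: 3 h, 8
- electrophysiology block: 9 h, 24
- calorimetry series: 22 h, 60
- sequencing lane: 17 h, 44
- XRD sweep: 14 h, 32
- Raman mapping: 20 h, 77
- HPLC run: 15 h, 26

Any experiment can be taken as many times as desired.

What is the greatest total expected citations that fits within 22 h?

Ranking by ratio (expected citations/h): Raman mapping 3.85, calorimetry series 2.73, confocal imaging 2.67.
The ratio ordering already packs tightly: Raman mapping, 20 h, 77.
Every other selection either busts 22 h or fails to beat 77.

77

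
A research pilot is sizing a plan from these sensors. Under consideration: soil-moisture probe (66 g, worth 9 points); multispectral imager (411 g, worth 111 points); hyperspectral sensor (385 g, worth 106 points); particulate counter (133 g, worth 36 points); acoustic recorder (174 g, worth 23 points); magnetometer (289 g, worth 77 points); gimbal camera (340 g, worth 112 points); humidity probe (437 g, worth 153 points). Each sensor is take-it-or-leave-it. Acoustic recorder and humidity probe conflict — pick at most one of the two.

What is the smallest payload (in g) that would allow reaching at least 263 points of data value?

Need the lightest bundle worth ≥ 263.
gimbal camera + humidity probe reaches 265 using 777 g.
No combination under 777 g hits 263.

777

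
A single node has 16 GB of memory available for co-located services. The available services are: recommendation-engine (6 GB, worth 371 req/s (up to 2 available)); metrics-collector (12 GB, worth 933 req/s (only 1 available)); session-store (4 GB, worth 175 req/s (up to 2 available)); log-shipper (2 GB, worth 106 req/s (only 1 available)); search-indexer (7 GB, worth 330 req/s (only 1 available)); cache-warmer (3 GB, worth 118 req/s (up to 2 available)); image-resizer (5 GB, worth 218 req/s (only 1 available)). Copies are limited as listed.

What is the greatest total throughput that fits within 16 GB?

Ranking by ratio (throughput/GB): metrics-collector 77.75, recommendation-engine 61.83, log-shipper 53.00, search-indexer 47.14.
Taking the top-ratio services first gives metrics-collector + log-shipper for 1039 (14 GB).
Replace log-shipper with session-store: the trade gains 69 net, giving 1108 at 16 GB.

1108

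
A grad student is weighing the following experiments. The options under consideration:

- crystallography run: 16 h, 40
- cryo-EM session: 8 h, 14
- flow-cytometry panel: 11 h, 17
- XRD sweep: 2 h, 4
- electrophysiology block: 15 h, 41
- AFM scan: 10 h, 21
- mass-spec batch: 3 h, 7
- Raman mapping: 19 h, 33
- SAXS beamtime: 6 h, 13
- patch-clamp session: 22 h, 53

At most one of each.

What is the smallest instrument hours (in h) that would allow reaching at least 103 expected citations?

Look for the lowest-instrument combination reaching 103.
Taking crystallography run + XRD sweep + electrophysiology block + mass-spec batch + SAXS beamtime gives 105 (≥ 103) for 42 h.
No combination under 42 h hits 103.

42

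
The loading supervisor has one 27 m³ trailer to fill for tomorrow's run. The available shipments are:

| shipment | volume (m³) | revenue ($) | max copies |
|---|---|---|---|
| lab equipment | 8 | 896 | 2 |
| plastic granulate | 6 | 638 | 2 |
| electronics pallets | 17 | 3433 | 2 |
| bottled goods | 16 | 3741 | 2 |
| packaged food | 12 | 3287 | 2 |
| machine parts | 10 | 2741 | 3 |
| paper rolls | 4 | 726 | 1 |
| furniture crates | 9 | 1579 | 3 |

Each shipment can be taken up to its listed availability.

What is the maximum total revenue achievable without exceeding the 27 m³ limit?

6754

By revenue per m³: machine parts 274.10, packaged food 273.92, bottled goods 233.81 lead.
Greedy by ratio would take 2×machine parts + paper rolls: 24 m³ used, total 6208.
The 10 m³ tied up in machine parts is better spent on packaged food — total rises to 6754 (26 m³).
The spare 1 m³ is too small for any remaining shipment, and no exchange beats 6754.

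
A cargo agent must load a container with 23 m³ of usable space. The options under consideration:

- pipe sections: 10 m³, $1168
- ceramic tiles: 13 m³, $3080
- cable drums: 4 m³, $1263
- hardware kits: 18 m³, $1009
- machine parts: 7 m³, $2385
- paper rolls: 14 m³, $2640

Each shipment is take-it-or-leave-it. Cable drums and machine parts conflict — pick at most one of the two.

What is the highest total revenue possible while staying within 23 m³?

5465

Taking ceramic tiles + machine parts: 20 m³ used, 5465 in revenue.
The closest alternative, machine parts + paper rolls, reaches only 5025.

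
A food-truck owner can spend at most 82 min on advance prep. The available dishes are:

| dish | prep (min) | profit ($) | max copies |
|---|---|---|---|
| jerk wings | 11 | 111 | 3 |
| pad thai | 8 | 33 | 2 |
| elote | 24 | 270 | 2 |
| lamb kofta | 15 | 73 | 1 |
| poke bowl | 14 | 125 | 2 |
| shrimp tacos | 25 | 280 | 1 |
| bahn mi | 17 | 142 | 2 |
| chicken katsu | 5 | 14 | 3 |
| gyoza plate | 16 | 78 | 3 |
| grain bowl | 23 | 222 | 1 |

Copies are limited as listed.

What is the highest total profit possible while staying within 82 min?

Filling by ratio: pad thai + 2×elote + shrimp tacos for 853, with 1 min left unused.
The 32 min tied up in pad thai and elote is better spent on 3×jerk wings — total rises to 883 (82 min).
No other feasible combination exceeds 883.

883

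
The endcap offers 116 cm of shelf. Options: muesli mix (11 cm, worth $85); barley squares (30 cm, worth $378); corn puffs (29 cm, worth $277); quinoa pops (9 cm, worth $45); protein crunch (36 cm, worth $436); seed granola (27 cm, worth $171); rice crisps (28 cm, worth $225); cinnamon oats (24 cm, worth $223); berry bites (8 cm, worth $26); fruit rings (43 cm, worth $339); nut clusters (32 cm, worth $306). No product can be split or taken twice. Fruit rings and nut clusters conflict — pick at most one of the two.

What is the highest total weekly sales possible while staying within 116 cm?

Ranking by ratio (weekly sales/cm): barley squares 12.60, protein crunch 12.11, nut clusters 9.56, corn puffs 9.55.
Taking the top-ratio products first gives muesli mix + barley squares + protein crunch + nut clusters for 1205 (109 cm).
The 32 cm tied up in nut clusters is better spent on corn puffs + quinoa pops — total rises to 1221 (115 cm).
Next best is muesli mix + barley squares + protein crunch + nut clusters at 1205 (109 cm) — short by 16.

1221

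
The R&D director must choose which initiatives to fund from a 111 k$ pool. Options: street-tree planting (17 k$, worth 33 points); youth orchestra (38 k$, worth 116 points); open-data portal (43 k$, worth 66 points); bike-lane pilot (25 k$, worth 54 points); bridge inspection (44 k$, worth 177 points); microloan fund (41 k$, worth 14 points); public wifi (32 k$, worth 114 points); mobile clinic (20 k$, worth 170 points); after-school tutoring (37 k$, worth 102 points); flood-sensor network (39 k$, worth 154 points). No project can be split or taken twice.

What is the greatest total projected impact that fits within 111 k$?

501

By projected impact per k$: mobile clinic 8.50, bridge inspection 4.02, flood-sensor network 3.95 lead.
The ratio ordering already packs tightly: bridge inspection + mobile clinic + flood-sensor network, 103 k$, 501.
Runner-up street-tree planting + public wifi + mobile clinic + flood-sensor network tops out at 471.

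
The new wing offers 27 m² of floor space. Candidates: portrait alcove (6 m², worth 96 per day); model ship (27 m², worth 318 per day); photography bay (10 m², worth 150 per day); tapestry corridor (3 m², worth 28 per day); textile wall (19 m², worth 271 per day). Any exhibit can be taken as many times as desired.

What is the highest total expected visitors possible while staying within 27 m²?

Taking 4×portrait alcove + tapestry corridor: 27 m² used, 412 in expected visitors.

412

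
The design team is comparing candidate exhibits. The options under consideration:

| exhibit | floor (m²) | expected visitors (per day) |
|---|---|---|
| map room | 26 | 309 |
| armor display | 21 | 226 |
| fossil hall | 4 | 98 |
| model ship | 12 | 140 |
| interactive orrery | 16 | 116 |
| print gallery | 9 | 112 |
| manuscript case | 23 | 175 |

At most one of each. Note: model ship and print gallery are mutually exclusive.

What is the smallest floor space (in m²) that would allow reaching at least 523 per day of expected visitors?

42

Minimise m² subject to total expected visitors ≥ 523.
Taking map room + fossil hall + model ship gives 547 (≥ 523) for 42 m².
Any bundle with less than 42 m² falls short of 523.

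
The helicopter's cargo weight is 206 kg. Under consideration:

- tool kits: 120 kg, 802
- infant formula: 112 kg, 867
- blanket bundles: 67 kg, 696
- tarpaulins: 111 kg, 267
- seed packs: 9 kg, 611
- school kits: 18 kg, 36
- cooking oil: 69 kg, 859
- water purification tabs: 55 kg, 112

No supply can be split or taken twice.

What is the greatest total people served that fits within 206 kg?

2337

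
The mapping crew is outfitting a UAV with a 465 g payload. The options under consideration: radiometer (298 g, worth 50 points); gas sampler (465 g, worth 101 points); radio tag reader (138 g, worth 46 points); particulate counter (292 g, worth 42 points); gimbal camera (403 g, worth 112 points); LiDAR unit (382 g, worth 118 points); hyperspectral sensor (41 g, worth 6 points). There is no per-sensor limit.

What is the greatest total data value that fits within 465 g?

144

Density check — radio tag reader 0.33, LiDAR unit 0.31, gimbal camera 0.28, gas sampler 0.22 are the best per g.
Taking 3×radio tag reader + hyperspectral sensor: 455 g used, 144 in data value.
Every other selection either busts 465 g or fails to beat 144.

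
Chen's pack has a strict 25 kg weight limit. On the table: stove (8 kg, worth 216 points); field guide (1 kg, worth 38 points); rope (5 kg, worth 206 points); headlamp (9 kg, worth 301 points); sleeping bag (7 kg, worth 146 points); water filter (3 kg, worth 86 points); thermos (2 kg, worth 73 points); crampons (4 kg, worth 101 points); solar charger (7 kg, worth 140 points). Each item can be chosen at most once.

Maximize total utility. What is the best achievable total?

834

Taking the top-ratio items first gives field guide + rope + headlamp + water filter + thermos + crampons for 805 (24 kg).
The 7 kg tied up in water filter and crampons is better spent on stove — total rises to 834 (25 kg).
Runner-up stove + rope + headlamp + water filter tops out at 809.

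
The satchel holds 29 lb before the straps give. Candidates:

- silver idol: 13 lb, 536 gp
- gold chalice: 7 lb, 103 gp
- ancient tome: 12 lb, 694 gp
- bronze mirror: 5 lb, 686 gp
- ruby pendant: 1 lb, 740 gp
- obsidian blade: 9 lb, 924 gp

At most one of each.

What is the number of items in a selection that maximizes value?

4

The maximum value within 29 lb is 3044.
ancient tome + bronze mirror + ruby pendant + obsidian blade hits 3044 at 27 lb.
All optima have 4 items.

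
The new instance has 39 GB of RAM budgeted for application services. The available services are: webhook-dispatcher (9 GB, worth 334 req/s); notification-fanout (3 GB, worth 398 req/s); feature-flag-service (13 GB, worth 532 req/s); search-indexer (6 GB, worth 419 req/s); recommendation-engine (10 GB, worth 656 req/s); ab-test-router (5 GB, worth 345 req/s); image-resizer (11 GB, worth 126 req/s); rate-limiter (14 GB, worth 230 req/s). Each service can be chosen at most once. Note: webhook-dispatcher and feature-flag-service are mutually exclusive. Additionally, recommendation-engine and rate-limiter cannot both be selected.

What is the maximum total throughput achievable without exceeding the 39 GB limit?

Notification-fanout + feature-flag-service + search-indexer + recommendation-engine + ab-test-router uses 37 of the 39 GB and totals 2350.

2350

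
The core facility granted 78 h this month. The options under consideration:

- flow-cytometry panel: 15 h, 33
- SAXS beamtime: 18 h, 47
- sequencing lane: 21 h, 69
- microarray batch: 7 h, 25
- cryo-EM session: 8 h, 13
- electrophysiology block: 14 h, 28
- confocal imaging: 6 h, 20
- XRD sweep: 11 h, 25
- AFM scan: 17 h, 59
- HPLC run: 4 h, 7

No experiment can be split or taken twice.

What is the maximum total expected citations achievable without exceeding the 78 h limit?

233

By expected citations per h: microarray batch 3.57, AFM scan 3.47, confocal imaging 3.33, sequencing lane 3.29 lead.
Greedy by ratio would take SAXS beamtime + sequencing lane + microarray batch + confocal imaging + AFM scan + HPLC run: 73 h used, total 227.
The 10 h tied up in confocal imaging and HPLC run is better spent on flow-cytometry panel — total rises to 233 (78 h).
That's the maximum — no swap from here does better than 233.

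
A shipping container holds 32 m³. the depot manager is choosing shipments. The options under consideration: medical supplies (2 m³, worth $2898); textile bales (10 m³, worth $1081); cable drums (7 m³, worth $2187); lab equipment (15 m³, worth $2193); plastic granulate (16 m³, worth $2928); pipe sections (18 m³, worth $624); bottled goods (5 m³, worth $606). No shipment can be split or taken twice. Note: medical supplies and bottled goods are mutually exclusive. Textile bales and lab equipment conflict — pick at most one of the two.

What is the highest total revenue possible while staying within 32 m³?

8013

Taking medical supplies + cable drums + plastic granulate: 25 m³ used, 8013 in revenue.
Next best is medical supplies + cable drums + lab equipment at 7278 (24 m³) — short by 735.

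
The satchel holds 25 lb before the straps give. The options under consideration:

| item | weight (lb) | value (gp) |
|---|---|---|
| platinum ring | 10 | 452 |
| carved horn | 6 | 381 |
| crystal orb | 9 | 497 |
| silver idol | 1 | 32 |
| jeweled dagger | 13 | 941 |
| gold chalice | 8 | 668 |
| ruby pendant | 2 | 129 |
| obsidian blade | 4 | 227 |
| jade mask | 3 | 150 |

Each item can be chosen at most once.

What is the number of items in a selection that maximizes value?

Optimal total is 1836.
jeweled dagger + gold chalice + obsidian blade hits 1836 at 25 lb.
All optima have 3 items.

3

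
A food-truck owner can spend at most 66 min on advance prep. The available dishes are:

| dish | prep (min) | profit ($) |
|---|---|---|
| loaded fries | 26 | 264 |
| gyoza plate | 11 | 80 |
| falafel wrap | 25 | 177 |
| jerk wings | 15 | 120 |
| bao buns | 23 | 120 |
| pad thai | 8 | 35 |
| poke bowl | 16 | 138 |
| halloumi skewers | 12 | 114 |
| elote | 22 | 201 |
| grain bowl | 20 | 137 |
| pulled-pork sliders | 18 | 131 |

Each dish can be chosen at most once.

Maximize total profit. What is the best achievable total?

Ranking by ratio (profit/min): loaded fries 10.15, halloumi skewers 9.50, elote 9.14, poke bowl 8.62.
Greedy by ratio would take loaded fries + halloumi skewers + elote: 60 min used, total 579.
Replace halloumi skewers with poke bowl: the trade gains 24 net, giving 603 at 64 min.
The closest alternative, loaded fries + gyoza plate + poke bowl + halloumi skewers, reaches only 596.

603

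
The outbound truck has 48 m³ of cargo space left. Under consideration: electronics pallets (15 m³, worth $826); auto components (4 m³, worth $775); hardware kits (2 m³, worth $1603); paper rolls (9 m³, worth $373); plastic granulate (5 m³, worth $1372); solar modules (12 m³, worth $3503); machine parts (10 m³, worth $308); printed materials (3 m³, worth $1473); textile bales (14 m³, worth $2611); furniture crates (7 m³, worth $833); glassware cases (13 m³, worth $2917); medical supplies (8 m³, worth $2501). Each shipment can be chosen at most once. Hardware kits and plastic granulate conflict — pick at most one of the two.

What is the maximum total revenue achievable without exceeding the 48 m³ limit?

12882

Taking auto components + hardware kits + solar modules + printed materials + textile bales + glassware cases: 48 m³ used, 12882 in revenue.
Next best is hardware kits + solar modules + printed materials + furniture crates + glassware cases + medical supplies at 12830 (45 m³) — short by 52.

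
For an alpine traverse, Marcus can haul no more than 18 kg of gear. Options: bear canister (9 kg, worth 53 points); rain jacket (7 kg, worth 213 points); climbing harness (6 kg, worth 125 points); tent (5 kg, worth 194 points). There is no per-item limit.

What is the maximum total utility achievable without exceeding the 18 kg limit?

Taking the top-ratio items first gives 3×tent for 582 (15 kg).
The 5 kg tied up in tent is better spent on rain jacket — total rises to 601 (17 kg).
Nothing else within 18 kg beats 601.

601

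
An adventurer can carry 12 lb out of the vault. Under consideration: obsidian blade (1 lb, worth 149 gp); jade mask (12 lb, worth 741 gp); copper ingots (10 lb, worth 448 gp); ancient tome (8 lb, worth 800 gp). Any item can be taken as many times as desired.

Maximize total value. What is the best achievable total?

1788

12×obsidian blade uses 12 of the 12 lb and totals 1788.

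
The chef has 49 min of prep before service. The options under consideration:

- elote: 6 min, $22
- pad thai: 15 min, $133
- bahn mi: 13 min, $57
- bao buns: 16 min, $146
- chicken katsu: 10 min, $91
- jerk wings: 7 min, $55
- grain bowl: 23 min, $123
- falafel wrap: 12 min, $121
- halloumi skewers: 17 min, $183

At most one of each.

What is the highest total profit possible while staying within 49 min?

462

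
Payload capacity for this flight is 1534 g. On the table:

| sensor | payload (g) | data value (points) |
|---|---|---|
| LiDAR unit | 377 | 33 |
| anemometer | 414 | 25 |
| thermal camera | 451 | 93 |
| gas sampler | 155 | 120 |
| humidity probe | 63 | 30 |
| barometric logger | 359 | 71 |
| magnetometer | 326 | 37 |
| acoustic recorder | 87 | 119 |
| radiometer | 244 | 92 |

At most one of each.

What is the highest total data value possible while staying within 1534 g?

525

Thermal camera + gas sampler + humidity probe + barometric logger + acoustic recorder + radiometer uses 1359 of the 1534 g and totals 525.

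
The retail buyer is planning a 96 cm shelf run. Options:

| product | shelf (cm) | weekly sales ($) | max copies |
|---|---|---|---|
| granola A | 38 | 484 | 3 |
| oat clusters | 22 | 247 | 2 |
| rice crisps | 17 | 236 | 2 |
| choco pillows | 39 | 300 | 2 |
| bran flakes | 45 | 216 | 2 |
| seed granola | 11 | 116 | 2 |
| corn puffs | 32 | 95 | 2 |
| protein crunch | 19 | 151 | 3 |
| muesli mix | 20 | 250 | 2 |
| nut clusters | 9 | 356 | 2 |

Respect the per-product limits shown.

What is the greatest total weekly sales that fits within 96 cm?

Ranking by ratio (weekly sales/cm): nut clusters 39.56, rice crisps 13.88, granola A 12.74.
Filling by ratio: granola A + 2×rice crisps + 2×nut clusters for 1668, with 6 cm left unused.
Replace 2×rice crisps with 2×muesli mix: the trade gains 28 net, giving 1696 at 96 cm.
No other feasible combination exceeds 1696.

1696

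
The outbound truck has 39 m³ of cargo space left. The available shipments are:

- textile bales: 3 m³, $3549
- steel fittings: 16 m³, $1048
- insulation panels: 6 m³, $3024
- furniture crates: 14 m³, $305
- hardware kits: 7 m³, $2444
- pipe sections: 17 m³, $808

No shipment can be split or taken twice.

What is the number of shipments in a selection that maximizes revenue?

4

Best achievable revenue is 10065.
textile bales + steel fittings + insulation panels + hardware kits hits 10065 at 32 m³.
All optima have 4 shipments.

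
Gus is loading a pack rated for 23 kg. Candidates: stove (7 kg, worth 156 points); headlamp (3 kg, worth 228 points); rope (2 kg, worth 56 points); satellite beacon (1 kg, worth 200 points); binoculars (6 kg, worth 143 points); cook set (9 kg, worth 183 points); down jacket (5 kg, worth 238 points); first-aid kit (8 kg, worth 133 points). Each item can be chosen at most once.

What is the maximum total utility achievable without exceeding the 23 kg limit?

Ranking by ratio (utility/kg): satellite beacon 200.00, headlamp 76.00, down jacket 47.60.
The ratio heuristic lands on headlamp + rope + satellite beacon + binoculars + down jacket (865) but leaves 6 kg idle.
Replace rope with stove: the trade gains 100 net, giving 965 at 22 kg.
An exhaustive check of the 256 subsets confirms 965.

965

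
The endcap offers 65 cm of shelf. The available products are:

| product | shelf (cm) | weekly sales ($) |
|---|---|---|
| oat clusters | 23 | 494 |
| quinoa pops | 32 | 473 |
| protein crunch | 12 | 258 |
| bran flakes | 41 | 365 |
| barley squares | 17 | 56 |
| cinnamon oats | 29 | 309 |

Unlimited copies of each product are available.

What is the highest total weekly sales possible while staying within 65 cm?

1290

Taking 5×protein crunch: 60 cm used, 1290 in weekly sales.
That's the maximum — no swap from here does better than 1290.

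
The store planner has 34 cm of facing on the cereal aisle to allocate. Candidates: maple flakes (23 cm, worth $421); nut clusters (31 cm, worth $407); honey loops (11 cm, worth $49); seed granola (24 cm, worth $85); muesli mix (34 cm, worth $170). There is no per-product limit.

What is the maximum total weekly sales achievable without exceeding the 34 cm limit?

470

Taking maple flakes + honey loops: 34 cm used, 470 in weekly sales.
No other feasible combination exceeds 470.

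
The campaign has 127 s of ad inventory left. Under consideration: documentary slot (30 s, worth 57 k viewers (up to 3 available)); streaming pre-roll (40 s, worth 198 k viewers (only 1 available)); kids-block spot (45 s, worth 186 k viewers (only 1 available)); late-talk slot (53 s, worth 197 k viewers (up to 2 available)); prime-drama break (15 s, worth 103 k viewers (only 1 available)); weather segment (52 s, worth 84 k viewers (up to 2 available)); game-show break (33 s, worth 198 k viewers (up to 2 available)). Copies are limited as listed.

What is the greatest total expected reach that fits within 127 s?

Density check — prime-drama break 6.87, game-show break 6.00, streaming pre-roll 4.95 are the best per s.
Taking streaming pre-roll + prime-drama break + 2×game-show break: 121 s used, 697 in expected reach.
Every other selection either busts 127 s or exceeds an availability limit or fails to beat 697.

697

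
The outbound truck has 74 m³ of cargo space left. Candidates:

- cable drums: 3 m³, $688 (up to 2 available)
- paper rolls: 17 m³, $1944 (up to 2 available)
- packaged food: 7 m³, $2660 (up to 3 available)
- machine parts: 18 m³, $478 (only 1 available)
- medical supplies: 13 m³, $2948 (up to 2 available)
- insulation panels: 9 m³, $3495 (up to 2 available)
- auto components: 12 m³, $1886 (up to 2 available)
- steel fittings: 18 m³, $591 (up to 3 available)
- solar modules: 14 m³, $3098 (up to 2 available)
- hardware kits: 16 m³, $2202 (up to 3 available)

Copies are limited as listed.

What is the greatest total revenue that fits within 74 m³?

Taking the top-ratio shipments first gives 2×cable drums + 3×packaged food + 2×medical supplies + 2×insulation panels for 22242 (71 m³).
Dropping 2×medical supplies frees 26 m³; slotting in 2×solar modules (28 m³) lifts the total to 22542 at 73 m³.
The spare 1 m³ is too small for any remaining shipment, and no exchange beats 22542.

22542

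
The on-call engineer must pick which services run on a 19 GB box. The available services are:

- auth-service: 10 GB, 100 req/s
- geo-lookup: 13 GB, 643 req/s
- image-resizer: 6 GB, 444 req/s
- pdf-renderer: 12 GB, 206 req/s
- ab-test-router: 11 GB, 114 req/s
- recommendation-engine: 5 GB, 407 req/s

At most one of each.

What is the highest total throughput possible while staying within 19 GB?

1087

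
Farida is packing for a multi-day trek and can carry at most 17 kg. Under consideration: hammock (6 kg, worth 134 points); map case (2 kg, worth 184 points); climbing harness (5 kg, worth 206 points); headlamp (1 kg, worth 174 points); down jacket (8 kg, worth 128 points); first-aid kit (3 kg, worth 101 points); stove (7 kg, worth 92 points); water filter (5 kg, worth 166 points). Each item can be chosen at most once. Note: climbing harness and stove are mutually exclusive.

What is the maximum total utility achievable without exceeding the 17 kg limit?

Taking map case + climbing harness + headlamp + first-aid kit + water filter: 16 kg used, 831 in utility.
The closest alternative, hammock + map case + climbing harness + headlamp + first-aid kit, reaches only 799.

831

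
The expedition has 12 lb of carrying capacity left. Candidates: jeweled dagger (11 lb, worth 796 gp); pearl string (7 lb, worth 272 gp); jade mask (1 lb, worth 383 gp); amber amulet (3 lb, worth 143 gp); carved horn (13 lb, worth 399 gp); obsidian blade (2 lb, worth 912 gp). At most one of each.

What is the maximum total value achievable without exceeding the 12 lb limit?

The ratio heuristic lands on jade mask + amber amulet + obsidian blade (1438) but leaves 6 lb idle.
Replace amber amulet with pearl string: the trade gains 129 net, giving 1567 at 10 lb.

1567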